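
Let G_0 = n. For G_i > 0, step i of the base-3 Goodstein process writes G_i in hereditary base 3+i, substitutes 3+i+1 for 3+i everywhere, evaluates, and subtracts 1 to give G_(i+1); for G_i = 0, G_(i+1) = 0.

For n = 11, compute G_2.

(0) 11|_3 = 3^2 + 2 ↦ 4^2 + 2|_4 = 18 ⇒ 17
(1) 17|_4 = 4^2 + 1 ↦ 5^2 + 1|_5 = 26 ⇒ 25
(2) 25|_5 = 5^2 ↦ 6^2|_6 = 36 ⇒ 35

25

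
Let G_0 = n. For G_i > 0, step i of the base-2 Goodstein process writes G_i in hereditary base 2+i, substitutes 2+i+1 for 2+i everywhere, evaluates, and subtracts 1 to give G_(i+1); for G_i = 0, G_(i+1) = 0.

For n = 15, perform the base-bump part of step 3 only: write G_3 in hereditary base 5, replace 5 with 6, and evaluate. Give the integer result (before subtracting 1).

326594

i=0: 15 = 2^(2 + 1) + 2^2 + 2 + 1 (b=2); 2→3: 3^(3 + 1) + 3^3 + 3 + 1 = 112; 112−1 = 111
i=1: 111 = 3^(3 + 1) + 3^3 + 3 (b=3); 3→4: 4^(4 + 1) + 4^4 + 4 = 1284; 1284−1 = 1283
i=2: 1283 = 4^(4 + 1) + 4^4 + 3 (b=4); 4→5: 5^(5 + 1) + 5^5 + 3 = 18753; 18753−1 = 18752
i=3: 18752 = 5^(5 + 1) + 5^5 + 2 (b=5); 5→6: 6^(6 + 1) + 6^6 + 2 = 326594; 326594−1 = 326593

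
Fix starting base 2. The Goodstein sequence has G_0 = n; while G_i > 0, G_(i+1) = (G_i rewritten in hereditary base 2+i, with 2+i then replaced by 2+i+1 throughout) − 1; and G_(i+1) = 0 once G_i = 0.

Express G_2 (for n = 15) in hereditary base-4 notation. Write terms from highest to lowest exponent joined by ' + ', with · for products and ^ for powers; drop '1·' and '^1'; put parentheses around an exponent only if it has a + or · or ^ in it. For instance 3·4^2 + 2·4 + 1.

base 2: 15 = 2^(2 + 1) + 2^2 + 2 + 1; at 3: 3^(3 + 1) + 3^3 + 3 + 1 = 112; next = 111
base 3: 111 = 3^(3 + 1) + 3^3 + 3; at 4: 4^(4 + 1) + 4^4 + 4 = 1284; next = 1283

4^(4 + 1) + 4^4 + 3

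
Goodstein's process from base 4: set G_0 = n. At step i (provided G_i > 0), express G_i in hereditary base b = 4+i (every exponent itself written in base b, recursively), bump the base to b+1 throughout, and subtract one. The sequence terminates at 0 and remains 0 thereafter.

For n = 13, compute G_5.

20

G_0=13  [base 4] 3·4 + 1  →[4↦5]→  3·5 + 1 = 16  −1 ⇒ G_1=15
G_1=15  [base 5] 3·5  →[5↦6]→  3·6 = 18  −1 ⇒ G_2=17
G_2=17  [base 6] 2·6 + 5  →[6↦7]→  2·7 + 5 = 19  −1 ⇒ G_3=18
G_3=18  [base 7] 2·7 + 4  →[7↦8]→  2·8 + 4 = 20  −1 ⇒ G_4=19
G_4=19  [base 8] 2·8 + 3  →[8↦9]→  2·9 + 3 = 21  −1 ⇒ G_5=20
G_5=20  [base 9] 2·9 + 2  →[9↦10]→  2·10 + 2 = 22  −1 ⇒ G_6=21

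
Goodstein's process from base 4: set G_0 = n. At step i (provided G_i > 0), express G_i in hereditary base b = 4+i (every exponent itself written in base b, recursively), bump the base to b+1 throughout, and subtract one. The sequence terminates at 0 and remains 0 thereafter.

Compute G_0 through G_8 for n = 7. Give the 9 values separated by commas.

(0) 7|_4 = 4 + 3 ↦ 5 + 3|_5 = 8 ⇒ 7
(1) 7|_5 = 5 + 2 ↦ 6 + 2|_6 = 8 ⇒ 7
(2) 7|_6 = 6 + 1 ↦ 7 + 1|_7 = 8 ⇒ 7
(3) 7|_7 = 7 ↦ 8|_8 = 8 ⇒ 7
(4) 7|_8 = 7 ↦ 7|_9 = 7 ⇒ 6
(5) 6|_9 = 6 ↦ 6|_10 = 6 ⇒ 5
(6) 5|_10 = 5 ↦ 5|_11 = 5 ⇒ 4
(7) 4|_11 = 4 ↦ 4|_12 = 4 ⇒ 3

7, 7, 7, 7, 7, 6, 5, 4, 3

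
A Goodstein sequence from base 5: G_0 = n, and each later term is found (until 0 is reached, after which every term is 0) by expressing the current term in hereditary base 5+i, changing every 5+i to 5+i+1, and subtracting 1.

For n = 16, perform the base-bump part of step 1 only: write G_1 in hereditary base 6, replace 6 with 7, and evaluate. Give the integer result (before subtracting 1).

21

16 —HB5→ 3·5 + 1 —bump→ 3·6 + 1 = 19 —(−1)→ 18
18 —HB6→ 3·6 —bump→ 3·7 = 21 —(−1)→ 20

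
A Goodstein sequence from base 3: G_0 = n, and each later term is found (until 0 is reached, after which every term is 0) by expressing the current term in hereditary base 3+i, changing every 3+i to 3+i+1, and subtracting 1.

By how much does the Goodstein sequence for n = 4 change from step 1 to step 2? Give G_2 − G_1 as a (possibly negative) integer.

base 3: 4 = 3 + 1; at 4: 4 + 1 = 5; next = 4
base 4: 4 = 4; at 5: 5 = 5; next = 4

0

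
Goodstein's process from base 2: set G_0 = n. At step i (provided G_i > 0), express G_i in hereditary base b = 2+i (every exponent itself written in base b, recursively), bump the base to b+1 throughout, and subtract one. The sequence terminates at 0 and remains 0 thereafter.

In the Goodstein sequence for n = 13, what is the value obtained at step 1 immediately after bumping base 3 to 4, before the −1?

[0] 13 ≡ 2^(2 + 1) + 2^2 + 1 (base 2). Lift 3: 109. −1: 108.
[1] 108 ≡ 3^(3 + 1) + 3^3 (base 3). Lift 4: 1280. −1: 1279.

1280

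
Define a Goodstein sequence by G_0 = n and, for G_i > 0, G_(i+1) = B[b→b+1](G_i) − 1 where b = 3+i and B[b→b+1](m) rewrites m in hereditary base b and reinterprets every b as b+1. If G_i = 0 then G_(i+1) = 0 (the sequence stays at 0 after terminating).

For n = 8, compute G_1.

step 0: 8 = 2·3 + 2; sub 4 for 3: 2·4 + 2; = 10; G_1 = 10−1 = 9
step 1: 9 = 2·4 + 1; sub 5 for 4: 2·5 + 1; = 11; G_2 = 11−1 = 10

9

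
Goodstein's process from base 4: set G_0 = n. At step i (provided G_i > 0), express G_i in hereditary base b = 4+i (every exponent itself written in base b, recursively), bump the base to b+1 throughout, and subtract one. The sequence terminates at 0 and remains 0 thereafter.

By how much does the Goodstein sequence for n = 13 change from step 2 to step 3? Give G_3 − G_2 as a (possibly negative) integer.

1

G_0=13  [base 4] 3·4 + 1  →[4↦5]→  3·5 + 1 = 16  −1 ⇒ G_1=15
G_1=15  [base 5] 3·5  →[5↦6]→  3·6 = 18  −1 ⇒ G_2=17
G_2=17  [base 6] 2·6 + 5  →[6↦7]→  2·7 + 5 = 19  −1 ⇒ G_3=18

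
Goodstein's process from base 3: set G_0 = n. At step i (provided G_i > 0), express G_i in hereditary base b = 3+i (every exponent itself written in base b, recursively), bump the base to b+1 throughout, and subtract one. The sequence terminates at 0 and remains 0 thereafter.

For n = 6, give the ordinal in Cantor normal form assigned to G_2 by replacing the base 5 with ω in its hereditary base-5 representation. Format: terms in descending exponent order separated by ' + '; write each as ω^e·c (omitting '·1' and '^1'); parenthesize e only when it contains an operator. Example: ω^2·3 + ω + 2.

ω + 2

6 —HB3→ 2·3 —bump→ 2·4 = 8 —(−1)→ 7
7 —HB4→ 4 + 3 —bump→ 5 + 3 = 8 —(−1)→ 7
7 —HB5→ 5 + 2 —bump→ 6 + 2 = 8 —(−1)→ 7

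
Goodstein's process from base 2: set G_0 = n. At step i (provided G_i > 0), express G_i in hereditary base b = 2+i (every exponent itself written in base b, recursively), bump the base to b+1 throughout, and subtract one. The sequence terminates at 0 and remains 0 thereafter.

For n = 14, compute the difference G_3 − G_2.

17469

i=0: 14 = 2^(2 + 1) + 2^2 + 2 (b=2); 2→3: 3^(3 + 1) + 3^3 + 3 = 111; 111−1 = 110
i=1: 110 = 3^(3 + 1) + 3^3 + 2 (b=3); 3→4: 4^(4 + 1) + 4^4 + 2 = 1282; 1282−1 = 1281
i=2: 1281 = 4^(4 + 1) + 4^4 + 1 (b=4); 4→5: 5^(5 + 1) + 5^5 + 1 = 18751; 18751−1 = 18750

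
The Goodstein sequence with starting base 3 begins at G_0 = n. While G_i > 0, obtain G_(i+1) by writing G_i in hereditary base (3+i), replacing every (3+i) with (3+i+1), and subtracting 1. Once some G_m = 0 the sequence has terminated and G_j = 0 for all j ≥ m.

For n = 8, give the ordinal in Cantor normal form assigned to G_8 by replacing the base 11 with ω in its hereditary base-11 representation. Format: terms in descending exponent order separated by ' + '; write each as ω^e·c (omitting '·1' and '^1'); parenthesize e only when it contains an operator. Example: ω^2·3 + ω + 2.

ω

i=0: 8 = 2·3 + 2 (b=3); 3→4: 2·4 + 2 = 10; 10−1 = 9
i=1: 9 = 2·4 + 1 (b=4); 4→5: 2·5 + 1 = 11; 11−1 = 10
i=2: 10 = 2·5 (b=5); 5→6: 2·6 = 12; 12−1 = 11
i=3: 11 = 6 + 5 (b=6); 6→7: 7 + 5 = 12; 12−1 = 11
i=4: 11 = 7 + 4 (b=7); 7→8: 8 + 4 = 12; 12−1 = 11
i=5: 11 = 8 + 3 (b=8); 8→9: 9 + 3 = 12; 12−1 = 11
i=6: 11 = 9 + 2 (b=9); 9→10: 10 + 2 = 12; 12−1 = 11
i=7: 11 = 10 + 1 (b=10); 10→11: 11 + 1 = 12; 12−1 = 11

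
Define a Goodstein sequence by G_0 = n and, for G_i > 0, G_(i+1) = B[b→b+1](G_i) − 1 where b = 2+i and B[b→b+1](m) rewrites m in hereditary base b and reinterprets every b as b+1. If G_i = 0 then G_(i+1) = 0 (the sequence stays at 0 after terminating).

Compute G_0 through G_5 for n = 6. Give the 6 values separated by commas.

step 0: 6 = 2^2 + 2; sub 3 for 2: 3^3 + 3; = 30; G_1 = 30−1 = 29
step 1: 29 = 3^3 + 2; sub 4 for 3: 4^4 + 2; = 258; G_2 = 258−1 = 257
step 2: 257 = 4^4 + 1; sub 5 for 4: 5^5 + 1; = 3126; G_3 = 3126−1 = 3125
step 3: 3125 = 5^5; sub 6 for 5: 6^6; = 46656; G_4 = 46656−1 = 46655
step 4: 46655 = 5·6^5 + 5·6^4 + 5·6^3 + 5·6^2 + 5·6 + 5; sub 7 for 6: 5·7^5 + 5·7^4 + 5·7^3 + 5·7^2 + 5·7 + 5; = 98040; G_5 = 98040−1 = 98039

6, 29, 257, 3125, 46655, 98039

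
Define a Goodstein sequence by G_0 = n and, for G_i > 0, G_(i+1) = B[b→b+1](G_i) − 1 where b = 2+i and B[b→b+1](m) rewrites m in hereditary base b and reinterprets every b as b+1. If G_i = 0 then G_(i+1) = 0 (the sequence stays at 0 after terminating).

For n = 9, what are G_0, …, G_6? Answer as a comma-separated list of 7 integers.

9, 81, 1023, 9842, 140743, 2471826, 50333399

base 2: 9 = 2^(2 + 1) + 1; at 3: 3^(3 + 1) + 1 = 82; next = 81
base 3: 81 = 3^(3 + 1); at 4: 4^(4 + 1) = 1024; next = 1023
base 4: 1023 = 3·4^4 + 3·4^3 + 3·4^2 + 3·4 + 3; at 5: 3·5^5 + 3·5^3 + 3·5^2 + 3·5 + 3 = 9843; next = 9842
base 5: 9842 = 3·5^5 + 3·5^3 + 3·5^2 + 3·5 + 2; at 6: 3·6^6 + 3·6^3 + 3·6^2 + 3·6 + 2 = 140744; next = 140743
base 6: 140743 = 3·6^6 + 3·6^3 + 3·6^2 + 3·6 + 1; at 7: 3·7^7 + 3·7^3 + 3·7^2 + 3·7 + 1 = 2471827; next = 2471826
base 7: 2471826 = 3·7^7 + 3·7^3 + 3·7^2 + 3·7; at 8: 3·8^8 + 3·8^3 + 3·8^2 + 3·8 = 50333400; next = 50333399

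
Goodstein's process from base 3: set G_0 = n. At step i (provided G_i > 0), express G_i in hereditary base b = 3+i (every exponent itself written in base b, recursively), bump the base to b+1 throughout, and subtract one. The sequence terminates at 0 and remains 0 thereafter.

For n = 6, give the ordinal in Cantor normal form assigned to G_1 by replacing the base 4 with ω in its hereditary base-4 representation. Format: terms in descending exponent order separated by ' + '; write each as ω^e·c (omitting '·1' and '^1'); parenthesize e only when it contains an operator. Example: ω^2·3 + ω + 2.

ω + 3

step 0: 6 = 2·3; sub 4 for 3: 2·4; = 8; G_1 = 8−1 = 7
step 1: 7 = 4 + 3; sub 5 for 4: 5 + 3; = 8; G_2 = 8−1 = 7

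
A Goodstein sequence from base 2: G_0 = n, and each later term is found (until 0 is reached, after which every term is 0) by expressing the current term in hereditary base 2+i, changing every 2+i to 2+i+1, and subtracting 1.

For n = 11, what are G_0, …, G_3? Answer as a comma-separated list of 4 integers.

11, 84, 1027, 15627

(0) 11|_2 = 2^(2 + 1) + 2 + 1 ↦ 3^(3 + 1) + 3 + 1|_3 = 85 ⇒ 84
(1) 84|_3 = 3^(3 + 1) + 3 ↦ 4^(4 + 1) + 4|_4 = 1028 ⇒ 1027
(2) 1027|_4 = 4^(4 + 1) + 3 ↦ 5^(5 + 1) + 3|_5 = 15628 ⇒ 15627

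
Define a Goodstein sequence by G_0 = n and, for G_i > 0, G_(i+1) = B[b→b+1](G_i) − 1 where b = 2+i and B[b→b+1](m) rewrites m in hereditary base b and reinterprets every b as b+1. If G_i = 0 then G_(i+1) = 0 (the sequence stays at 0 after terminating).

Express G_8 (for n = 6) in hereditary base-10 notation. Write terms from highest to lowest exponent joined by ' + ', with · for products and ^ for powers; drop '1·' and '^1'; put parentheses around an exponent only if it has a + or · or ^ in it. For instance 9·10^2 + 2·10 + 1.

5·10^5 + 5·10^4 + 5·10^3 + 5·10^2 + 5·10 + 1

i=0: 6 = 2^2 + 2 (b=2); 2→3: 3^3 + 3 = 30; 30−1 = 29
i=1: 29 = 3^3 + 2 (b=3); 3→4: 4^4 + 2 = 258; 258−1 = 257
i=2: 257 = 4^4 + 1 (b=4); 4→5: 5^5 + 1 = 3126; 3126−1 = 3125
i=3: 3125 = 5^5 (b=5); 5→6: 6^6 = 46656; 46656−1 = 46655
i=4: 46655 = 5·6^5 + 5·6^4 + 5·6^3 + 5·6^2 + 5·6 + 5 (b=6); 6→7: 5·7^5 + 5·7^4 + 5·7^3 + 5·7^2 + 5·7 + 5 = 98040; 98040−1 = 98039
i=5: 98039 = 5·7^5 + 5·7^4 + 5·7^3 + 5·7^2 + 5·7 + 4 (b=7); 7→8: 5·8^5 + 5·8^4 + 5·8^3 + 5·8^2 + 5·8 + 4 = 187244; 187244−1 = 187243
i=6: 187243 = 5·8^5 + 5·8^4 + 5·8^3 + 5·8^2 + 5·8 + 3 (b=8); 8→9: 5·9^5 + 5·9^4 + 5·9^3 + 5·9^2 + 5·9 + 3 = 332148; 332148−1 = 332147
i=7: 332147 = 5·9^5 + 5·9^4 + 5·9^3 + 5·9^2 + 5·9 + 2 (b=9); 9→10: 5·10^5 + 5·10^4 + 5·10^3 + 5·10^2 + 5·10 + 2 = 555552; 555552−1 = 555551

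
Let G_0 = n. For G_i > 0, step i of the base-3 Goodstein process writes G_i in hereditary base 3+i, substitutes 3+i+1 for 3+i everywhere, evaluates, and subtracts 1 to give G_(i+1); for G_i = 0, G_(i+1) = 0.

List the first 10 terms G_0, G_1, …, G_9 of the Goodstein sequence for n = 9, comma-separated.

base 3: 9 = 3^2; at 4: 4^2 = 16; next = 15
base 4: 15 = 3·4 + 3; at 5: 3·5 + 3 = 18; next = 17
base 5: 17 = 3·5 + 2; at 6: 3·6 + 2 = 20; next = 19
base 6: 19 = 3·6 + 1; at 7: 3·7 + 1 = 22; next = 21
base 7: 21 = 3·7; at 8: 3·8 = 24; next = 23
base 8: 23 = 2·8 + 7; at 9: 2·9 + 7 = 25; next = 24
base 9: 24 = 2·9 + 6; at 10: 2·10 + 6 = 26; next = 25
base 10: 25 = 2·10 + 5; at 11: 2·11 + 5 = 27; next = 26
base 11: 26 = 2·11 + 4; at 12: 2·12 + 4 = 28; next = 27

9, 15, 17, 19, 21, 23, 24, 25, 26, 27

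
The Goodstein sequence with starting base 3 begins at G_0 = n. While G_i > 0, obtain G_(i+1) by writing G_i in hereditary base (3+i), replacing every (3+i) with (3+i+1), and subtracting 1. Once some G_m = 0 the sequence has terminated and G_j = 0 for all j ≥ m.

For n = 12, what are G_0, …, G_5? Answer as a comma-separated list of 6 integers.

12, 19, 27, 37, 49, 63

step 0: 12 = 3^2 + 3; sub 4 for 3: 4^2 + 4; = 20; G_1 = 20−1 = 19
step 1: 19 = 4^2 + 3; sub 5 for 4: 5^2 + 3; = 28; G_2 = 28−1 = 27
step 2: 27 = 5^2 + 2; sub 6 for 5: 6^2 + 2; = 38; G_3 = 38−1 = 37
step 3: 37 = 6^2 + 1; sub 7 for 6: 7^2 + 1; = 50; G_4 = 50−1 = 49
step 4: 49 = 7^2; sub 8 for 7: 8^2; = 64; G_5 = 64−1 = 63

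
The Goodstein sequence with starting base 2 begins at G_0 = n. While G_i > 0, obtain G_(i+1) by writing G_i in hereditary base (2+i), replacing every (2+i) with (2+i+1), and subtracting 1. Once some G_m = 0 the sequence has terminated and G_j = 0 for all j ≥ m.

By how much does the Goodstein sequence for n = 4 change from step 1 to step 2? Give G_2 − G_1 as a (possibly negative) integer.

(0) 4|_2 = 2^2 ↦ 3^3|_3 = 27 ⇒ 26
(1) 26|_3 = 2·3^2 + 2·3 + 2 ↦ 2·4^2 + 2·4 + 2|_4 = 42 ⇒ 41

15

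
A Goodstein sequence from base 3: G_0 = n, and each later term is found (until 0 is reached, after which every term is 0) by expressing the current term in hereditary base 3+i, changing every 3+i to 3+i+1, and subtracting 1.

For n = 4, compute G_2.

[0] 4 ≡ 3 + 1 (base 3). Lift 4: 5. −1: 4.
[1] 4 ≡ 4 (base 4). Lift 5: 5. −1: 4.
[2] 4 ≡ 4 (base 5). Lift 6: 4. −1: 3.

4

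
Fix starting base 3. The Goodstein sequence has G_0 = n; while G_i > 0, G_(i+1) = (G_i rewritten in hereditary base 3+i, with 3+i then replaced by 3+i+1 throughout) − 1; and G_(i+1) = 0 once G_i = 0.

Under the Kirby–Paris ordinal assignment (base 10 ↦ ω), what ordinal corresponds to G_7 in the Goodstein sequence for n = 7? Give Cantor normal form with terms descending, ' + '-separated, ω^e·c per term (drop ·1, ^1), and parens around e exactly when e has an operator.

i=0: 7 = 2·3 + 1 (b=3); 3→4: 2·4 + 1 = 9; 9−1 = 8
i=1: 8 = 2·4 (b=4); 4→5: 2·5 = 10; 10−1 = 9
i=2: 9 = 5 + 4 (b=5); 5→6: 6 + 4 = 10; 10−1 = 9
i=3: 9 = 6 + 3 (b=6); 6→7: 7 + 3 = 10; 10−1 = 9
i=4: 9 = 7 + 2 (b=7); 7→8: 8 + 2 = 10; 10−1 = 9
i=5: 9 = 8 + 1 (b=8); 8→9: 9 + 1 = 10; 10−1 = 9
i=6: 9 = 9 (b=9); 9→10: 10 = 10; 10−1 = 9
i=7: 9 = 9 (b=10); 10→11: 9 = 9; 9−1 = 8

9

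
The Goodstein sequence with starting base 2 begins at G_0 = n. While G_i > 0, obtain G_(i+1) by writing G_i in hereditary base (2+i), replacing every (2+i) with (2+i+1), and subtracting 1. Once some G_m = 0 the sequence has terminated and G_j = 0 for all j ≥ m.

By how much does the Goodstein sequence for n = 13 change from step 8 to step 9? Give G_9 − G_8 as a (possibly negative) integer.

3038428377778

(0) 13|_2 = 2^(2 + 1) + 2^2 + 1 ↦ 3^(3 + 1) + 3^3 + 1|_3 = 109 ⇒ 108
(1) 108|_3 = 3^(3 + 1) + 3^3 ↦ 4^(4 + 1) + 4^4|_4 = 1280 ⇒ 1279
(2) 1279|_4 = 4^(4 + 1) + 3·4^3 + 3·4^2 + 3·4 + 3 ↦ 5^(5 + 1) + 3·5^3 + 3·5^2 + 3·5 + 3|_5 = 16093 ⇒ 16092
(3) 16092|_5 = 5^(5 + 1) + 3·5^3 + 3·5^2 + 3·5 + 2 ↦ 6^(6 + 1) + 3·6^3 + 3·6^2 + 3·6 + 2|_6 = 280712 ⇒ 280711
(4) 280711|_6 = 6^(6 + 1) + 3·6^3 + 3·6^2 + 3·6 + 1 ↦ 7^(7 + 1) + 3·7^3 + 3·7^2 + 3·7 + 1|_7 = 5765999 ⇒ 5765998
(5) 5765998|_7 = 7^(7 + 1) + 3·7^3 + 3·7^2 + 3·7 ↦ 8^(8 + 1) + 3·8^3 + 3·8^2 + 3·8|_8 = 134219480 ⇒ 134219479
(6) 134219479|_8 = 8^(8 + 1) + 3·8^3 + 3·8^2 + 2·8 + 7 ↦ 9^(9 + 1) + 3·9^3 + 3·9^2 + 2·9 + 7|_9 = 3486786856 ⇒ 3486786855
(7) 3486786855|_9 = 9^(9 + 1) + 3·9^3 + 3·9^2 + 2·9 + 6 ↦ 10^(10 + 1) + 3·10^3 + 3·10^2 + 2·10 + 6|_10 = 100000003326 ⇒ 100000003325
(8) 100000003325|_10 = 10^(10 + 1) + 3·10^3 + 3·10^2 + 2·10 + 5 ↦ 11^(11 + 1) + 3·11^3 + 3·11^2 + 2·11 + 5|_11 = 3138428381104 ⇒ 3138428381103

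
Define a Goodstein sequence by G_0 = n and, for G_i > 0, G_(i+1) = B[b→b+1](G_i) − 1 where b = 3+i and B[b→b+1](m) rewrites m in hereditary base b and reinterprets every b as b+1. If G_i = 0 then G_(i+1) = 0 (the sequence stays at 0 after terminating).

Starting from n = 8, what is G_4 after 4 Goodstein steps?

11

step 0: 8 = 2·3 + 2; sub 4 for 3: 2·4 + 2; = 10; G_1 = 10−1 = 9
step 1: 9 = 2·4 + 1; sub 5 for 4: 2·5 + 1; = 11; G_2 = 11−1 = 10
step 2: 10 = 2·5; sub 6 for 5: 2·6; = 12; G_3 = 12−1 = 11
step 3: 11 = 6 + 5; sub 7 for 6: 7 + 5; = 12; G_4 = 12−1 = 11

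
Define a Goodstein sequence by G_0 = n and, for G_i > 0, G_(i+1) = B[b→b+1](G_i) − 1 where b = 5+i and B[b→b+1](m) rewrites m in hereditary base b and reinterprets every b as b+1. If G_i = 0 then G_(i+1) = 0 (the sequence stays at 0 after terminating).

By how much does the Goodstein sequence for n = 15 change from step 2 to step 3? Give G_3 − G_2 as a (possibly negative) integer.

1

[0] 15 ≡ 3·5 (base 5). Lift 6: 18. −1: 17.
[1] 17 ≡ 2·6 + 5 (base 6). Lift 7: 19. −1: 18.
[2] 18 ≡ 2·7 + 4 (base 7). Lift 8: 20. −1: 19.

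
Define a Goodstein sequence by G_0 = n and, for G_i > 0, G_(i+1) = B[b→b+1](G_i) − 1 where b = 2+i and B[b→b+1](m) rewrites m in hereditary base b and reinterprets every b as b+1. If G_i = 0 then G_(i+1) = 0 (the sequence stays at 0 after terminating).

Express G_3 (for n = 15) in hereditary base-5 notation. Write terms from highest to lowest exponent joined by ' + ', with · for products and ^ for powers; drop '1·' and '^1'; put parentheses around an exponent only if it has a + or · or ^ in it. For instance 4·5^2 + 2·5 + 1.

5^(5 + 1) + 5^5 + 2

[0] 15 ≡ 2^(2 + 1) + 2^2 + 2 + 1 (base 2). Lift 3: 112. −1: 111.
[1] 111 ≡ 3^(3 + 1) + 3^3 + 3 (base 3). Lift 4: 1284. −1: 1283.
[2] 1283 ≡ 4^(4 + 1) + 4^4 + 3 (base 4). Lift 5: 18753. −1: 18752.
[3] 18752 ≡ 5^(5 + 1) + 5^5 + 2 (base 5). Lift 6: 326594. −1: 326593.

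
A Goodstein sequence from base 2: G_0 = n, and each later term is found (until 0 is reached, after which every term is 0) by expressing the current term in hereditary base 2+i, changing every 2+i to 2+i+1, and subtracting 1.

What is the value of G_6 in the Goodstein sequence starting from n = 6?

187243

base 2: 6 = 2^2 + 2; at 3: 3^3 + 3 = 30; next = 29
base 3: 29 = 3^3 + 2; at 4: 4^4 + 2 = 258; next = 257
base 4: 257 = 4^4 + 1; at 5: 5^5 + 1 = 3126; next = 3125
base 5: 3125 = 5^5; at 6: 6^6 = 46656; next = 46655
base 6: 46655 = 5·6^5 + 5·6^4 + 5·6^3 + 5·6^2 + 5·6 + 5; at 7: 5·7^5 + 5·7^4 + 5·7^3 + 5·7^2 + 5·7 + 5 = 98040; next = 98039
base 7: 98039 = 5·7^5 + 5·7^4 + 5·7^3 + 5·7^2 + 5·7 + 4; at 8: 5·8^5 + 5·8^4 + 5·8^3 + 5·8^2 + 5·8 + 4 = 187244; next = 187243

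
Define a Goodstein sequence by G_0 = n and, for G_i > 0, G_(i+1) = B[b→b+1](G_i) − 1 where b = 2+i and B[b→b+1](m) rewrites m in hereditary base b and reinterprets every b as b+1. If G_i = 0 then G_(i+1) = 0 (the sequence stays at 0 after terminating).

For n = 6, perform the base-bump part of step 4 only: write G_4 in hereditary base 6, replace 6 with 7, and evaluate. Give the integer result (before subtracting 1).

98040

G_0=6  [base 2] 2^2 + 2  →[2↦3]→  3^3 + 3 = 30  −1 ⇒ G_1=29
G_1=29  [base 3] 3^3 + 2  →[3↦4]→  4^4 + 2 = 258  −1 ⇒ G_2=257
G_2=257  [base 4] 4^4 + 1  →[4↦5]→  5^5 + 1 = 3126  −1 ⇒ G_3=3125
G_3=3125  [base 5] 5^5  →[5↦6]→  6^6 = 46656  −1 ⇒ G_4=46655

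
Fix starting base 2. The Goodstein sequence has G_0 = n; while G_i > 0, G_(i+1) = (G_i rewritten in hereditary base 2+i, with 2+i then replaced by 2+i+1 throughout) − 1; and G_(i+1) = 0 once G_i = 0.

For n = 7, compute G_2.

259

base 2: 7 = 2^2 + 2 + 1; at 3: 3^3 + 3 + 1 = 31; next = 30
base 3: 30 = 3^3 + 3; at 4: 4^4 + 4 = 260; next = 259
base 4: 259 = 4^4 + 3; at 5: 5^5 + 3 = 3128; next = 3127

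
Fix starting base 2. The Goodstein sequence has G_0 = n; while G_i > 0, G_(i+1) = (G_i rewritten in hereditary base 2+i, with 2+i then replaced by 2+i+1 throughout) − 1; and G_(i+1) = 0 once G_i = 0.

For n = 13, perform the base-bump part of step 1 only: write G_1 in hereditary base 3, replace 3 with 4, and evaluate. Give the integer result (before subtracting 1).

i=0: 13 = 2^(2 + 1) + 2^2 + 1 (b=2); 2→3: 3^(3 + 1) + 3^3 + 1 = 109; 109−1 = 108
i=1: 108 = 3^(3 + 1) + 3^3 (b=3); 3→4: 4^(4 + 1) + 4^4 = 1280; 1280−1 = 1279

1280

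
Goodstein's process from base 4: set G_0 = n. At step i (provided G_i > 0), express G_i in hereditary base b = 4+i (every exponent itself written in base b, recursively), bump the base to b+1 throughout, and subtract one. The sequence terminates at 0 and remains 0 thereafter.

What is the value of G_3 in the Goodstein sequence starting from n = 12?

16

(0) 12|_4 = 3·4 ↦ 3·5|_5 = 15 ⇒ 14
(1) 14|_5 = 2·5 + 4 ↦ 2·6 + 4|_6 = 16 ⇒ 15
(2) 15|_6 = 2·6 + 3 ↦ 2·7 + 3|_7 = 17 ⇒ 16
(3) 16|_7 = 2·7 + 2 ↦ 2·8 + 2|_8 = 18 ⇒ 17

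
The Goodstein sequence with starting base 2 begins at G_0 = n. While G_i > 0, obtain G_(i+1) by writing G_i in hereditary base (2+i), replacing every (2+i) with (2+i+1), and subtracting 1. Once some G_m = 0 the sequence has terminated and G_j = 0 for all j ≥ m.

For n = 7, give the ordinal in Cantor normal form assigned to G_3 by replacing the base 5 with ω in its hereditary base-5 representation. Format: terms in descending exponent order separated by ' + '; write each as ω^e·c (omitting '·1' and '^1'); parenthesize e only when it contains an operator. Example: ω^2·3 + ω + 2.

G_0 = 7. HB_2(7) = 2^2 + 2 + 1. Bump = 31. G_1 = 30.
G_1 = 30. HB_3(30) = 3^3 + 3. Bump = 260. G_2 = 259.
G_2 = 259. HB_4(259) = 4^4 + 3. Bump = 3128. G_3 = 3127.
G_3 = 3127. HB_5(3127) = 5^5 + 2. Bump = 46658. G_4 = 46657.

ω^ω + 2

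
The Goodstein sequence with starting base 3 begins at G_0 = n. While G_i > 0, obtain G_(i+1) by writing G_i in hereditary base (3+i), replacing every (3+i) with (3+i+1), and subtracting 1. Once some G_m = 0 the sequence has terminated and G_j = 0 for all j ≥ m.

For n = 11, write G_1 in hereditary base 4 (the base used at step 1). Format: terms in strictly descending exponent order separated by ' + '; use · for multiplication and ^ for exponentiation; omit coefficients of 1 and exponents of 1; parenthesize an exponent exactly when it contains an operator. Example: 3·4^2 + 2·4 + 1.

4^2 + 1

i=0: 11 = 3^2 + 2 (b=3); 3→4: 4^2 + 2 = 18; 18−1 = 17
i=1: 17 = 4^2 + 1 (b=4); 4→5: 5^2 + 1 = 26; 26−1 = 25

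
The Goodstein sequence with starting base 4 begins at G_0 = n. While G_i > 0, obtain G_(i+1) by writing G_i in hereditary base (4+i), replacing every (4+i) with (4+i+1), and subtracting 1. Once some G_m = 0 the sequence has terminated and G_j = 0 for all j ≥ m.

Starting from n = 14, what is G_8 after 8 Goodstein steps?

25

14 —HB4→ 3·4 + 2 —bump→ 3·5 + 2 = 17 —(−1)→ 16
16 —HB5→ 3·5 + 1 —bump→ 3·6 + 1 = 19 —(−1)→ 18
18 —HB6→ 3·6 —bump→ 3·7 = 21 —(−1)→ 20
20 —HB7→ 2·7 + 6 —bump→ 2·8 + 6 = 22 —(−1)→ 21
21 —HB8→ 2·8 + 5 —bump→ 2·9 + 5 = 23 —(−1)→ 22
22 —HB9→ 2·9 + 4 —bump→ 2·10 + 4 = 24 —(−1)→ 23
23 —HB10→ 2·10 + 3 —bump→ 2·11 + 3 = 25 —(−1)→ 24
24 —HB11→ 2·11 + 2 —bump→ 2·12 + 2 = 26 —(−1)→ 25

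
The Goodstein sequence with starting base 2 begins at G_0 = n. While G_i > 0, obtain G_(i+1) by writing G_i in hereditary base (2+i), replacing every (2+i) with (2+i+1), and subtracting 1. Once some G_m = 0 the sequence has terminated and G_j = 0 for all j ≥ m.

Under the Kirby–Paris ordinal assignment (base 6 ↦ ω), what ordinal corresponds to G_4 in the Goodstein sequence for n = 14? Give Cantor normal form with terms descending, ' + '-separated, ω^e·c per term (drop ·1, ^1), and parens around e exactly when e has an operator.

ω^(ω + 1) + ω^5·5 + ω^4·5 + ω^3·5 + ω^2·5 + ω·5 + 5

G_0 = 14. HB_2(14) = 2^(2 + 1) + 2^2 + 2. Bump = 111. G_1 = 110.
G_1 = 110. HB_3(110) = 3^(3 + 1) + 3^3 + 2. Bump = 1282. G_2 = 1281.
G_2 = 1281. HB_4(1281) = 4^(4 + 1) + 4^4 + 1. Bump = 18751. G_3 = 18750.
G_3 = 18750. HB_5(18750) = 5^(5 + 1) + 5^5. Bump = 326592. G_4 = 326591.
G_4 = 326591. HB_6(326591) = 6^(6 + 1) + 5·6^5 + 5·6^4 + 5·6^3 + 5·6^2 + 5·6 + 5. Bump = 5862841. G_5 = 5862840.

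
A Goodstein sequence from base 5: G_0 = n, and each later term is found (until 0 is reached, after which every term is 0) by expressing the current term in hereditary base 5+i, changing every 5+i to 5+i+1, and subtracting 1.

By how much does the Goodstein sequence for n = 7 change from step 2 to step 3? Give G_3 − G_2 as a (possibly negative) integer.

0

7 —HB5→ 5 + 2 —bump→ 6 + 2 = 8 —(−1)→ 7
7 —HB6→ 6 + 1 —bump→ 7 + 1 = 8 —(−1)→ 7
7 —HB7→ 7 —bump→ 8 = 8 —(−1)→ 7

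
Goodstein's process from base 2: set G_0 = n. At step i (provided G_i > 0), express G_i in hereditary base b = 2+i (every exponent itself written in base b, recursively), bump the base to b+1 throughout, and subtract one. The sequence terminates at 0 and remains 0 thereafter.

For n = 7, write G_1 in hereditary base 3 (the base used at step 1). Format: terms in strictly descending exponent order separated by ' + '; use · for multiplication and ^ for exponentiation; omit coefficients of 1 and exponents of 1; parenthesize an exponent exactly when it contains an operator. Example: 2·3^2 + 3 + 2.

3^3 + 3

G_0 = 7. HB_2(7) = 2^2 + 2 + 1. Bump = 31. G_1 = 30.
G_1 = 30. HB_3(30) = 3^3 + 3. Bump = 260. G_2 = 259.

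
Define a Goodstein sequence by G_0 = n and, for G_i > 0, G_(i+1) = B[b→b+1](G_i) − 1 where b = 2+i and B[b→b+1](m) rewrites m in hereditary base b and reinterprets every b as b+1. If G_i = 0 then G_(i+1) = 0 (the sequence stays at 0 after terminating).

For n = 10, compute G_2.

step 0: 10 = 2^(2 + 1) + 2; sub 3 for 2: 3^(3 + 1) + 3; = 84; G_1 = 84−1 = 83
step 1: 83 = 3^(3 + 1) + 2; sub 4 for 3: 4^(4 + 1) + 2; = 1026; G_2 = 1026−1 = 1025
step 2: 1025 = 4^(4 + 1) + 1; sub 5 for 4: 5^(5 + 1) + 1; = 15626; G_3 = 15626−1 = 15625

1025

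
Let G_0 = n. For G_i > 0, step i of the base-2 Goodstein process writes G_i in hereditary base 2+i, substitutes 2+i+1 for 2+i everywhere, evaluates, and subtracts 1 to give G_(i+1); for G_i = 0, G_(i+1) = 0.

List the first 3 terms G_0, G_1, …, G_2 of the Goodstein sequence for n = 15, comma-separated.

[0] 15 ≡ 2^(2 + 1) + 2^2 + 2 + 1 (base 2). Lift 3: 112. −1: 111.
[1] 111 ≡ 3^(3 + 1) + 3^3 + 3 (base 3). Lift 4: 1284. −1: 1283.

15, 111, 1283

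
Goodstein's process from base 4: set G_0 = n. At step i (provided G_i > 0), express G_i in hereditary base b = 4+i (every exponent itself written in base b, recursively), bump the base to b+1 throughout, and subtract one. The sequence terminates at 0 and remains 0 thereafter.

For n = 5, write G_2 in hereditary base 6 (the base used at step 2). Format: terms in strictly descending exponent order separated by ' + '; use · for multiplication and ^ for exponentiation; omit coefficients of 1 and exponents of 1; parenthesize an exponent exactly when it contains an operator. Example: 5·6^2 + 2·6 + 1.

5

base 4: 5 = 4 + 1; at 5: 5 + 1 = 6; next = 5
base 5: 5 = 5; at 6: 6 = 6; next = 5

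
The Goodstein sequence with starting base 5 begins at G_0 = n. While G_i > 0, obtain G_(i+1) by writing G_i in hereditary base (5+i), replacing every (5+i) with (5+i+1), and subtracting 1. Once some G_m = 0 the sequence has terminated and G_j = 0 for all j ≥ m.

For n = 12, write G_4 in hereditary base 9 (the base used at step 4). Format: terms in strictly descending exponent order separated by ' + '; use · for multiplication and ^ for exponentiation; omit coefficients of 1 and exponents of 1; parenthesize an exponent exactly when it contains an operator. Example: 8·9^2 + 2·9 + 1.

i=0: 12 = 2·5 + 2 (b=5); 5→6: 2·6 + 2 = 14; 14−1 = 13
i=1: 13 = 2·6 + 1 (b=6); 6→7: 2·7 + 1 = 15; 15−1 = 14
i=2: 14 = 2·7 (b=7); 7→8: 2·8 = 16; 16−1 = 15
i=3: 15 = 8 + 7 (b=8); 8→9: 9 + 7 = 16; 16−1 = 15
i=4: 15 = 9 + 6 (b=9); 9→10: 10 + 6 = 16; 16−1 = 15

9 + 6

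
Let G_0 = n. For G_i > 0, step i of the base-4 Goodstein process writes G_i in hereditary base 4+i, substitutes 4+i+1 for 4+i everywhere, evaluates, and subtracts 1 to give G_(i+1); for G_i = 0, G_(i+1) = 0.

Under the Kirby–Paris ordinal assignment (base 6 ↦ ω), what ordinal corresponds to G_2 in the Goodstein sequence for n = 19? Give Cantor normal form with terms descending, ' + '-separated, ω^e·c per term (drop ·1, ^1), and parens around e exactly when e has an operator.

step 0: 19 = 4^2 + 3; sub 5 for 4: 5^2 + 3; = 28; G_1 = 28−1 = 27
step 1: 27 = 5^2 + 2; sub 6 for 5: 6^2 + 2; = 38; G_2 = 38−1 = 37

ω^2 + 1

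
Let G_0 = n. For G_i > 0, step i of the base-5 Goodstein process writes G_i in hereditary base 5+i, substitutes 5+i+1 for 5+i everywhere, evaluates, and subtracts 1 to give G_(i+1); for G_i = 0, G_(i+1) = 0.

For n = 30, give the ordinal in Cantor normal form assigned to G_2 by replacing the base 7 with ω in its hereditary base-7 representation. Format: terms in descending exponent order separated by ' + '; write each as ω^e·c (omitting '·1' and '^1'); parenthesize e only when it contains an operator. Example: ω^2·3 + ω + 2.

ω^2 + 4

(0) 30|_5 = 5^2 + 5 ↦ 6^2 + 6|_6 = 42 ⇒ 41
(1) 41|_6 = 6^2 + 5 ↦ 7^2 + 5|_7 = 54 ⇒ 53
(2) 53|_7 = 7^2 + 4 ↦ 8^2 + 4|_8 = 68 ⇒ 67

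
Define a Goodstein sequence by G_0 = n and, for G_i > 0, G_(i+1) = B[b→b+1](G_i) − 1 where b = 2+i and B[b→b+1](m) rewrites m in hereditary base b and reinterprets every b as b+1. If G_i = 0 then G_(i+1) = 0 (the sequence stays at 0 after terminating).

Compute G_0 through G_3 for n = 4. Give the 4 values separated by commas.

4, 26, 41, 60

[0] 4 ≡ 2^2 (base 2). Lift 3: 27. −1: 26.
[1] 26 ≡ 2·3^2 + 2·3 + 2 (base 3). Lift 4: 42. −1: 41.
[2] 41 ≡ 2·4^2 + 2·4 + 1 (base 4). Lift 5: 61. −1: 60.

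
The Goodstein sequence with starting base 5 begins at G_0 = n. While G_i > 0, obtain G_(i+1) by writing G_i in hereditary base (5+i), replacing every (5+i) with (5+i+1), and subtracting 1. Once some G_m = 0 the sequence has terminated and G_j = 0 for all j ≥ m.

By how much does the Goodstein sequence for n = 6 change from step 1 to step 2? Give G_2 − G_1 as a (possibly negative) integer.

0

G_0=6  [base 5] 5 + 1  →[5↦6]→  6 + 1 = 7  −1 ⇒ G_1=6
G_1=6  [base 6] 6  →[6↦7]→  7 = 7  −1 ⇒ G_2=6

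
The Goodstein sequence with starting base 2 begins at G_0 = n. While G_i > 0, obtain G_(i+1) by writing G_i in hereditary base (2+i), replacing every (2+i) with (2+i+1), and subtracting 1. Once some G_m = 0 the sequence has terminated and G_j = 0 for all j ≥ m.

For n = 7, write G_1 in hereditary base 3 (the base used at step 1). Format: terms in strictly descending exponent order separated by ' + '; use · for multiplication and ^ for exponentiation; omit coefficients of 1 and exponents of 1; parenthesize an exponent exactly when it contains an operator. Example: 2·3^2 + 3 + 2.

3^3 + 3

7 —HB2→ 2^2 + 2 + 1 —bump→ 3^3 + 3 + 1 = 31 —(−1)→ 30
30 —HB3→ 3^3 + 3 —bump→ 4^4 + 4 = 260 —(−1)→ 259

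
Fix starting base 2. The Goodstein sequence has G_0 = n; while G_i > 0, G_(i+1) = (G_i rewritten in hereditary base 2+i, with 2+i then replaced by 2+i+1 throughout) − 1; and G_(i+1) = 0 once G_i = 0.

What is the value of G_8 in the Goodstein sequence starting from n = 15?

base 2: 15 = 2^(2 + 1) + 2^2 + 2 + 1; at 3: 3^(3 + 1) + 3^3 + 3 + 1 = 112; next = 111
base 3: 111 = 3^(3 + 1) + 3^3 + 3; at 4: 4^(4 + 1) + 4^4 + 4 = 1284; next = 1283
base 4: 1283 = 4^(4 + 1) + 4^4 + 3; at 5: 5^(5 + 1) + 5^5 + 3 = 18753; next = 18752
base 5: 18752 = 5^(5 + 1) + 5^5 + 2; at 6: 6^(6 + 1) + 6^6 + 2 = 326594; next = 326593
base 6: 326593 = 6^(6 + 1) + 6^6 + 1; at 7: 7^(7 + 1) + 7^7 + 1 = 6588345; next = 6588344
base 7: 6588344 = 7^(7 + 1) + 7^7; at 8: 8^(8 + 1) + 8^8 = 150994944; next = 150994943
base 8: 150994943 = 8^(8 + 1) + 7·8^7 + 7·8^6 + 7·8^5 + 7·8^4 + 7·8^3 + 7·8^2 + 7·8 + 7; at 9: 9^(9 + 1) + 7·9^7 + 7·9^6 + 7·9^5 + 7·9^4 + 7·9^3 + 7·9^2 + 7·9 + 7 = 3524450281; next = 3524450280
base 9: 3524450280 = 9^(9 + 1) + 7·9^7 + 7·9^6 + 7·9^5 + 7·9^4 + 7·9^3 + 7·9^2 + 7·9 + 6; at 10: 10^(10 + 1) + 7·10^7 + 7·10^6 + 7·10^5 + 7·10^4 + 7·10^3 + 7·10^2 + 7·10 + 6 = 100077777776; next = 100077777775

100077777775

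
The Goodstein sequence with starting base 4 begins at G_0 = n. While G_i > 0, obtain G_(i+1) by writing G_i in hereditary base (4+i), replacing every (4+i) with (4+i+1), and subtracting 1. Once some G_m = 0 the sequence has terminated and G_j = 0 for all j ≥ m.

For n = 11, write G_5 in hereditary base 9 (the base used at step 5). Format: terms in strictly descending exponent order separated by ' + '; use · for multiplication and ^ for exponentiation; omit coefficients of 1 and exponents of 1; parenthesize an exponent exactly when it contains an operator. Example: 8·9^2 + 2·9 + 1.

base 4: 11 = 2·4 + 3; at 5: 2·5 + 3 = 13; next = 12
base 5: 12 = 2·5 + 2; at 6: 2·6 + 2 = 14; next = 13
base 6: 13 = 2·6 + 1; at 7: 2·7 + 1 = 15; next = 14
base 7: 14 = 2·7; at 8: 2·8 = 16; next = 15
base 8: 15 = 8 + 7; at 9: 9 + 7 = 16; next = 15
base 9: 15 = 9 + 6; at 10: 10 + 6 = 16; next = 15

9 + 6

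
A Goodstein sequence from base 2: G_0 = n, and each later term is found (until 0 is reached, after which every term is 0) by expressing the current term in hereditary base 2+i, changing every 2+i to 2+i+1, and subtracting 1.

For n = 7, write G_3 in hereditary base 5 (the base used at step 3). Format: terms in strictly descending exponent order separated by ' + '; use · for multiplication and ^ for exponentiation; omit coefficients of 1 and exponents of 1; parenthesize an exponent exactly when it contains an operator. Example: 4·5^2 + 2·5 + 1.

i=0: 7 = 2^2 + 2 + 1 (b=2); 2→3: 3^3 + 3 + 1 = 31; 31−1 = 30
i=1: 30 = 3^3 + 3 (b=3); 3→4: 4^4 + 4 = 260; 260−1 = 259
i=2: 259 = 4^4 + 3 (b=4); 4→5: 5^5 + 3 = 3128; 3128−1 = 3127

5^5 + 2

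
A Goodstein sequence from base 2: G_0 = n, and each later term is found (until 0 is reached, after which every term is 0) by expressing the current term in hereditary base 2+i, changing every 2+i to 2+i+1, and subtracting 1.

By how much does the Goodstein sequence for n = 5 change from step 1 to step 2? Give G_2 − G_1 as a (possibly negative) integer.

228

step 0: 5 = 2^2 + 1; sub 3 for 2: 3^3 + 1; = 28; G_1 = 28−1 = 27
step 1: 27 = 3^3; sub 4 for 3: 4^4; = 256; G_2 = 256−1 = 255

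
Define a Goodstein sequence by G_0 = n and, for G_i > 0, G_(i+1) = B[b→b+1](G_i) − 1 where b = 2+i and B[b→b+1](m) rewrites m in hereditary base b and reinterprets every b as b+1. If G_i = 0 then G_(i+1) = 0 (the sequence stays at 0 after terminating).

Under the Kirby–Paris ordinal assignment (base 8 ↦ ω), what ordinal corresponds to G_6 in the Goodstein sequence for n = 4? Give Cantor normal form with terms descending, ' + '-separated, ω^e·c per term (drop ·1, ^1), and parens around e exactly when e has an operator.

i=0: 4 = 2^2 (b=2); 2→3: 3^3 = 27; 27−1 = 26
i=1: 26 = 2·3^2 + 2·3 + 2 (b=3); 3→4: 2·4^2 + 2·4 + 2 = 42; 42−1 = 41
i=2: 41 = 2·4^2 + 2·4 + 1 (b=4); 4→5: 2·5^2 + 2·5 + 1 = 61; 61−1 = 60
i=3: 60 = 2·5^2 + 2·5 (b=5); 5→6: 2·6^2 + 2·6 = 84; 84−1 = 83
i=4: 83 = 2·6^2 + 6 + 5 (b=6); 6→7: 2·7^2 + 7 + 5 = 110; 110−1 = 109
i=5: 109 = 2·7^2 + 7 + 4 (b=7); 7→8: 2·8^2 + 8 + 4 = 140; 140−1 = 139
i=6: 139 = 2·8^2 + 8 + 3 (b=8); 8→9: 2·9^2 + 9 + 3 = 174; 174−1 = 173

ω^2·2 + ω + 3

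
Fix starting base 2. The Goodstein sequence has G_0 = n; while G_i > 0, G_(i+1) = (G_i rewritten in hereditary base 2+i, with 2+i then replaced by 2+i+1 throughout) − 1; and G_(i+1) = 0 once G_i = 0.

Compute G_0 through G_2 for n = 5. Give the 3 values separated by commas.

(0) 5|_2 = 2^2 + 1 ↦ 3^3 + 1|_3 = 28 ⇒ 27
(1) 27|_3 = 3^3 ↦ 4^4|_4 = 256 ⇒ 255

5, 27, 255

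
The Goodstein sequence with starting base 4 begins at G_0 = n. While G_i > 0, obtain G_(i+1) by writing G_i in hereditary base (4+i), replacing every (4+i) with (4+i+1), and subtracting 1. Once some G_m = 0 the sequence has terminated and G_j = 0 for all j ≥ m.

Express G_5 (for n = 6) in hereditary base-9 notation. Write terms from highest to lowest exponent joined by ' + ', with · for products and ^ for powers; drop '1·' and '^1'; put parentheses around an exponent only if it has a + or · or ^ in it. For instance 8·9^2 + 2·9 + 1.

4

step 0: 6 = 4 + 2; sub 5 for 4: 5 + 2; = 7; G_1 = 7−1 = 6
step 1: 6 = 5 + 1; sub 6 for 5: 6 + 1; = 7; G_2 = 7−1 = 6
step 2: 6 = 6; sub 7 for 6: 7; = 7; G_3 = 7−1 = 6
step 3: 6 = 6; sub 8 for 7: 6; = 6; G_4 = 6−1 = 5
step 4: 5 = 5; sub 9 for 8: 5; = 5; G_5 = 5−1 = 4
step 5: 4 = 4; sub 10 for 9: 4; = 4; G_6 = 4−1 = 3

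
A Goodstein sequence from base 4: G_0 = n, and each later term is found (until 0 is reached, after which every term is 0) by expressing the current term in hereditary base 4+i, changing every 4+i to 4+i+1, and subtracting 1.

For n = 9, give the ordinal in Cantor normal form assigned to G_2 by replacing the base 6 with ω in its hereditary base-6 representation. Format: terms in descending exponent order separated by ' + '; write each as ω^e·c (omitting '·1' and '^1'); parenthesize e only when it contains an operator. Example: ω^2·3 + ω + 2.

ω + 5

G_0=9  [base 4] 2·4 + 1  →[4↦5]→  2·5 + 1 = 11  −1 ⇒ G_1=10
G_1=10  [base 5] 2·5  →[5↦6]→  2·6 = 12  −1 ⇒ G_2=11
G_2=11  [base 6] 6 + 5  →[6↦7]→  7 + 5 = 12  −1 ⇒ G_3=11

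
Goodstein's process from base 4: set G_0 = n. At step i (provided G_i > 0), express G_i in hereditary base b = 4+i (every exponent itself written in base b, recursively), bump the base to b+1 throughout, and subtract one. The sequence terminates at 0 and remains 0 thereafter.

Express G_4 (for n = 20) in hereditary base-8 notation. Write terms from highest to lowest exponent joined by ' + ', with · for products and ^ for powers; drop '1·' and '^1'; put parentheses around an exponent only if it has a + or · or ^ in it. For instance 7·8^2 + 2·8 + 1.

(0) 20|_4 = 4^2 + 4 ↦ 5^2 + 5|_5 = 30 ⇒ 29
(1) 29|_5 = 5^2 + 4 ↦ 6^2 + 4|_6 = 40 ⇒ 39
(2) 39|_6 = 6^2 + 3 ↦ 7^2 + 3|_7 = 52 ⇒ 51
(3) 51|_7 = 7^2 + 2 ↦ 8^2 + 2|_8 = 66 ⇒ 65
(4) 65|_8 = 8^2 + 1 ↦ 9^2 + 1|_9 = 82 ⇒ 81

8^2 + 1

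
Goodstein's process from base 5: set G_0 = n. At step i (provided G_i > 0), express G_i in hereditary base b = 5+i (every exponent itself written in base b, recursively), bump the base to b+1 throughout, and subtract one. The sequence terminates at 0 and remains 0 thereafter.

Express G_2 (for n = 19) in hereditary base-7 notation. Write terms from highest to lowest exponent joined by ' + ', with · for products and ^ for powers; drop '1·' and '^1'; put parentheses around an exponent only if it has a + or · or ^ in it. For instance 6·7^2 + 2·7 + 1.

19 —HB5→ 3·5 + 4 —bump→ 3·6 + 4 = 22 —(−1)→ 21
21 —HB6→ 3·6 + 3 —bump→ 3·7 + 3 = 24 —(−1)→ 23
23 —HB7→ 3·7 + 2 —bump→ 3·8 + 2 = 26 —(−1)→ 25

3·7 + 2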